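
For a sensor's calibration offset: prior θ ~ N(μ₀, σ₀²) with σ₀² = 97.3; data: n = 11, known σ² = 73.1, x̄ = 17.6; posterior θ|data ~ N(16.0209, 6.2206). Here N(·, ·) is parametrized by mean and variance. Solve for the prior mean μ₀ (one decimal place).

μ₀ = -7.1

The posterior mean is a precision-weighted average: μ_n = (τ₀μ₀ + τ_data·x̄)/(τ₀+τ_data), with τ₀=1/σ₀² and τ_data=n/σ².
Here τ₀ = 1/97.3 = 0.010277 and τ_data = 11/73.1 = 0.150479, so τ_n = 0.160756.
Rearranging for μ₀: μ₀ = (μ_n·τ_n − τ_data·x̄)/τ₀ = (16.0209·0.160756 − 0.150479·17.6) / 0.010277 = -0.072975/0.010277 ≈ -7.1.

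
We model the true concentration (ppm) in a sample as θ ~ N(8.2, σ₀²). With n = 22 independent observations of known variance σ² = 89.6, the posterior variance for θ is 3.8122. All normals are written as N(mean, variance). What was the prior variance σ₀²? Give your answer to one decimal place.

Posterior precision equals prior precision plus data precision: 1/σ_n² = 1/σ₀² + n/σ².
So 1/σ₀² = 1/3.8122 − 22/89.6 = 0.262316 − 0.245536 = 0.016780.
Hence σ₀² = 1/0.016780 ≈ 59.6.

σ₀² = 59.6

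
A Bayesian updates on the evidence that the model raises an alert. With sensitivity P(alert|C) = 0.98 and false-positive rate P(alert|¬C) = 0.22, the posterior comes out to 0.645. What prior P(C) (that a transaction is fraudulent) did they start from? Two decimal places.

In odds form, posterior odds = prior odds × likelihood ratio, so prior odds = posterior odds ÷ LR.
Posterior odds = 0.645/(1−0.645) = 1.8169. LR = 0.98/0.22 = 4.4545.
Prior odds = 1.8169/4.4545 = 0.4079, so P(C) = 0.4079/(1+0.4079) ≈ 0.29.

P(C) = 0.29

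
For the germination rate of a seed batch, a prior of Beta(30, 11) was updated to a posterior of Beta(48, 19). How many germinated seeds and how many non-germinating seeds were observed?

18 germinated seeds and 8 non-germinating seeds

A Beta(α, β) prior with s successes and f failures in binomial data gives a Beta(α+s, β+f) posterior.
Match parameters: s=48−30=18, f=19−11=8.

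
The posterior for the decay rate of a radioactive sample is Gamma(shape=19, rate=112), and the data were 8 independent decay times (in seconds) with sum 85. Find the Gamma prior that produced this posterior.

Gamma–exponential conjugacy: posterior shape = α + n, posterior rate = β + Σtᵢ.
So α = 19 − 8 = 11 and β = 112 − 85 = 27.

Gamma(shape=11, rate=27)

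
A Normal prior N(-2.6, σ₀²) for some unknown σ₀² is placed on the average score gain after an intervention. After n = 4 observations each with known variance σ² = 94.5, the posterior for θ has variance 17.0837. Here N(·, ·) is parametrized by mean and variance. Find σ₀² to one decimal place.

For the Normal–Normal model with known σ², precisions add: τ_n = τ₀ + n/σ².
So 1/σ₀² = 1/17.0837 − 4/94.5 = 0.058535 − 0.042328 = 0.016207.
Hence σ₀² = 1/0.016207 ≈ 61.7.

σ₀² = 61.7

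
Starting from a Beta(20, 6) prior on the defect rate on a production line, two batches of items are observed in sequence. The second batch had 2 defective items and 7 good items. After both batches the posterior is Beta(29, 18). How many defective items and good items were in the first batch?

Sequential conjugate updates are equivalent to a single update on the pooled data, so total successes = posterior α − prior α and total failures = posterior β − prior β.
Total across both batches: 29−20=9 defective items, 18−6=12 good items.
Subtract the second batch: 9−2=7 defective items and 12−7=5 good items.

7 defective items and 5 good items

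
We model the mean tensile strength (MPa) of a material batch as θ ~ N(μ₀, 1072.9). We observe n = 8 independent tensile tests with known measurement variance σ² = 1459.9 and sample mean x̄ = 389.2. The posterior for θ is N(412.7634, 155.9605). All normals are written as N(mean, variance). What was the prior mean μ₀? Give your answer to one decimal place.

μ₀ = 551.3

With known observation variance, the Normal–Normal posterior has precision τ_n = τ₀ + n/σ² and mean μ_n = (τ₀μ₀ + (n/σ²)x̄)/τ_n.
Here τ₀ = 1/1072.9 = 0.000932 and τ_data = 8/1459.9 = 0.005480, so τ_n = 0.006412.
Rearranging for μ₀: μ₀ = (μ_n·τ_n − τ_data·x̄)/τ₀ = (412.7634·0.006412 − 0.005480·389.2) / 0.000932 = 0.513823/0.000932 ≈ 551.3.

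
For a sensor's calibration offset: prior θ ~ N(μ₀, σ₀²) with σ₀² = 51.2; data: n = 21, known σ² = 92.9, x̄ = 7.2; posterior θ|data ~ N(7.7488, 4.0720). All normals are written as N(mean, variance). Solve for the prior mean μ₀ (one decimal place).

μ₀ = 14.1

The posterior mean is a precision-weighted average: μ_n = (τ₀μ₀ + τ_data·x̄)/(τ₀+τ_data), with τ₀=1/σ₀² and τ_data=n/σ².
Here τ₀ = 1/51.2 = 0.019531 and τ_data = 21/92.9 = 0.226050, so τ_n = 0.245581.
Rearranging for μ₀: μ₀ = (μ_n·τ_n − τ_data·x̄)/τ₀ = (7.7488·0.245581 − 0.226050·7.2) / 0.019531 = 0.275398/0.019531 ≈ 14.1.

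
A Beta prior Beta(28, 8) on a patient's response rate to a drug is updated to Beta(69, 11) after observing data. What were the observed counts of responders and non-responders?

Beta is conjugate to the binomial likelihood: posterior = Beta(a+s, b+f).
Match parameters: s=69−28=41, f=11−8=3.

41 responders and 3 non-responders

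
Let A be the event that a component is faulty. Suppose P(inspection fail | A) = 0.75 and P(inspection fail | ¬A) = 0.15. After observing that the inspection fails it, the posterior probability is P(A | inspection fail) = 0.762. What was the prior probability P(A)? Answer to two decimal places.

P(A) = 0.39

Bayes' rule in odds form gives O(A|E) = O(A)·[P(E|A)/P(E|¬A)], hence O(A) = O(A|E)/LR.
Posterior odds = 0.762/(1−0.762) = 3.2017. LR = 0.75/0.15 = 5.0000.
Prior odds = 3.2017/5.0000 = 0.6403, so P(A) = 0.6403/(1+0.6403) ≈ 0.39.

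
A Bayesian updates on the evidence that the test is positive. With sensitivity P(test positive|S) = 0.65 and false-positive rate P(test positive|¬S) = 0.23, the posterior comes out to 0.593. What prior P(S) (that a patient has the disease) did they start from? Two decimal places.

P(S) = 0.34

Bayes' rule in odds form gives O(S|E) = O(S)·[P(E|S)/P(E|¬S)], hence O(S) = O(S|E)/LR.
Posterior odds = 0.593/(1−0.593) = 1.4570. LR = 0.65/0.23 = 2.8261.
Prior odds = 1.4570/2.8261 = 0.5156, so P(S) = 0.5156/(1+0.5156) ≈ 0.34.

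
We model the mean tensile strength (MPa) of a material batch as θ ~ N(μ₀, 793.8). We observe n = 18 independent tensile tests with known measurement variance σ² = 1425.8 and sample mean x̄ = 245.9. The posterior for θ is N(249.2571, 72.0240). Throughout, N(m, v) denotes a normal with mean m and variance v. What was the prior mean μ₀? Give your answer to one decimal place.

With known observation variance, the Normal–Normal posterior has precision τ_n = τ₀ + n/σ² and mean μ_n = (τ₀μ₀ + (n/σ²)x̄)/τ_n.
Here τ₀ = 1/793.8 = 0.001260 and τ_data = 18/1425.8 = 0.012624, so τ_n = 0.013884.
Rearranging for μ₀: μ₀ = (μ_n·τ_n − τ_data·x̄)/τ₀ = (249.2571·0.013884 − 0.012624·245.9) / 0.001260 = 0.356444/0.001260 ≈ 282.9.

μ₀ = 282.9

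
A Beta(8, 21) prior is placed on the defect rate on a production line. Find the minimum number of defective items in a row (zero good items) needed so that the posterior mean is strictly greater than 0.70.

After k defective items and 0 good items the posterior is Beta(8+k, 21), with mean (8+k)/(8+21+k).
Set (8+k)/(29+k) > 0.70 and solve: k > (0.70·29 − 8)/(1 − 0.70) = 41.000.
The smallest integer exceeding 41.000 is 42, and checking k=42: (50)/(71) = 0.7042 > 0.70.

k = 42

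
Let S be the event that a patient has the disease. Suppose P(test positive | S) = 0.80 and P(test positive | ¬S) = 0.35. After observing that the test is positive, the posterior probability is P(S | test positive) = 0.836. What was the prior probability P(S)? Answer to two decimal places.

P(S) = 0.69

Bayes' rule in odds form gives O(S|E) = O(S)·[P(E|S)/P(E|¬S)], hence O(S) = O(S|E)/LR.
Posterior odds = 0.836/(1−0.836) = 5.0976. LR = 0.80/0.35 = 2.2857.
Prior odds = 5.0976/2.2857 = 2.2302, so P(S) = 2.2302/(1+2.2302) ≈ 0.69.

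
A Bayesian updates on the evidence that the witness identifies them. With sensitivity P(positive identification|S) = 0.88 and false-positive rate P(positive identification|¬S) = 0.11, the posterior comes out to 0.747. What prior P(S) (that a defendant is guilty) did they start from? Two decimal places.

P(S) = 0.27

Bayes' rule in odds form gives O(S|E) = O(S)·[P(E|S)/P(E|¬S)], hence O(S) = O(S|E)/LR.
Posterior odds = 0.747/(1−0.747) = 2.9526. LR = 0.88/0.11 = 8.0000.
Prior odds = 2.9526/8.0000 = 0.3691, so P(S) = 0.3691/(1+0.3691) ≈ 0.27.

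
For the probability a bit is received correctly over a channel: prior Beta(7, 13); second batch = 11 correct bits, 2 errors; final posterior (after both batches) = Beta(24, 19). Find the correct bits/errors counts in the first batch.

Because Beta–binomial updating is additive in the counts, the combined data contributed (α_post−α_prior, β_post−β_prior) successes and failures.
Total across both batches: 24−7=17 correct bits, 19−13=6 errors.
Subtract the second batch: 17−11=6 correct bits and 6−2=4 errors.

6 correct bits and 4 errors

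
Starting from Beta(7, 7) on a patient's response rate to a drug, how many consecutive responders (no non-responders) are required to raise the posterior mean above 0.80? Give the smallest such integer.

k = 22

After k responders and 0 non-responders the posterior is Beta(7+k, 7), with mean (7+k)/(7+7+k).
Set (7+k)/(14+k) > 0.80 and solve: k > (0.80·14 − 7)/(1 − 0.80) = 21.000.
The smallest integer exceeding 21.000 is 22, and checking k=22: (29)/(36) = 0.8056 > 0.80.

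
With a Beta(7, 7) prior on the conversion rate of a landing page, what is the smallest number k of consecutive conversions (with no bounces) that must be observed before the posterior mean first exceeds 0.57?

k = 3

After k conversions and 0 bounces the posterior is Beta(7+k, 7), with mean (7+k)/(7+7+k).
Set (7+k)/(14+k) > 0.57 and solve: k > (0.57·14 − 7)/(1 − 0.57) = 2.279.
The smallest integer exceeding 2.279 is 3.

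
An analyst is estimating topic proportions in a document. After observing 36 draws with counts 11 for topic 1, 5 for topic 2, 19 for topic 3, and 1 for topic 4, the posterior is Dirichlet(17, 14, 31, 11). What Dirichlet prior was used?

Dirichlet(6, 9, 12, 10)

For a Dirichlet(α) prior with multinomial counts c, the posterior is Dirichlet(α + c) componentwise.
Subtract each count from the matching posterior parameter: 17−11=6, 14−5=9, 31−19=12, 11−1=10.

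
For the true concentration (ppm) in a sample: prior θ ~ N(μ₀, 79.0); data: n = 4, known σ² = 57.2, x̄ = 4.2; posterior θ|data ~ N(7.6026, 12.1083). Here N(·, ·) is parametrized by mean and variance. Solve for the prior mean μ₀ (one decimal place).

With known observation variance, the Normal–Normal posterior has precision τ_n = τ₀ + n/σ² and mean μ_n = (τ₀μ₀ + (n/σ²)x̄)/τ_n.
Here τ₀ = 1/79.0 = 0.012658 and τ_data = 4/57.2 = 0.069930, so τ_n = 0.082588.
Rearranging for μ₀: μ₀ = (μ_n·τ_n − τ_data·x̄)/τ₀ = (7.6026·0.082588 − 0.069930·4.2) / 0.012658 = 0.334178/0.012658 ≈ 26.4.

μ₀ = 26.4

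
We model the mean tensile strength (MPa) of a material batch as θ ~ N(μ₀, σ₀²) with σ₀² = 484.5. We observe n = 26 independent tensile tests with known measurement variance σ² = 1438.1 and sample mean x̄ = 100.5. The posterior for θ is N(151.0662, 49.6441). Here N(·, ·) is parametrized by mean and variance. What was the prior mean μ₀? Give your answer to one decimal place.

μ₀ = 594.0

With known observation variance, the Normal–Normal posterior has precision τ_n = τ₀ + n/σ² and mean μ_n = (τ₀μ₀ + (n/σ²)x̄)/τ_n.
Here τ₀ = 1/484.5 = 0.002064 and τ_data = 26/1438.1 = 0.018079, so τ_n = 0.020143.
Rearranging for μ₀: μ₀ = (μ_n·τ_n − τ_data·x̄)/τ₀ = (151.0662·0.020143 − 0.018079·100.5) / 0.002064 = 1.225987/0.002064 ≈ 594.0.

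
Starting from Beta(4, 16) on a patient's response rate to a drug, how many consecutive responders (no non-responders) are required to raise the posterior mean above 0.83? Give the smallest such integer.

k = 75

After k responders and 0 non-responders the posterior is Beta(4+k, 16), with mean (4+k)/(4+16+k).
Set (4+k)/(20+k) > 0.83 and solve: k > (0.83·20 − 4)/(1 − 0.83) = 74.118.
The smallest integer exceeding 74.118 is 75, and checking k=75: (79)/(95) = 0.8316 > 0.83.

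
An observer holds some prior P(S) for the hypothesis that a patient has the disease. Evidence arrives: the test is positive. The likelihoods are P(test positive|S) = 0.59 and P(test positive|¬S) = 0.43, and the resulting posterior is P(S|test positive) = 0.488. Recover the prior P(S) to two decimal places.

P(S) = 0.41

Bayes' rule in odds form gives O(S|E) = O(S)·[P(E|S)/P(E|¬S)], hence O(S) = O(S|E)/LR.
Posterior odds = 0.488/(1−0.488) = 0.9531. LR = 0.59/0.43 = 1.3721.
Prior odds = 0.9531/1.3721 = 0.6946, so P(S) = 0.6946/(1+0.6946) ≈ 0.41.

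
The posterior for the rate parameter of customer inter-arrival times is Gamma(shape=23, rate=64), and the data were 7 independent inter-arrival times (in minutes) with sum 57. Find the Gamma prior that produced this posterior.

For an exponential likelihood with a Gamma(α, β) prior on the rate, n observations with total T give posterior Gamma(α+n, β+T).
So α = 23 − 7 = 16 and β = 64 − 57 = 7.

Gamma(shape=16, rate=7)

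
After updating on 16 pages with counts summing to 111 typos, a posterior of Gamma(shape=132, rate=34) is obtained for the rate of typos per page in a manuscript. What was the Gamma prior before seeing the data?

Gamma(shape=21, rate=18)

Gamma–Poisson conjugacy: posterior shape = α + Σxᵢ, posterior rate = β + n.
So α = 132 − 111 = 21 and β = 34 − 16 = 18.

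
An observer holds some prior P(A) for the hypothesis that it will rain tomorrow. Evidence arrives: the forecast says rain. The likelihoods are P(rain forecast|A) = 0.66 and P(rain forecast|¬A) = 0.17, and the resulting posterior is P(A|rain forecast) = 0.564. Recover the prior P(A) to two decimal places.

Bayes' rule in odds form gives O(A|E) = O(A)·[P(E|A)/P(E|¬A)], hence O(A) = O(A|E)/LR.
Posterior odds = 0.564/(1−0.564) = 1.2936. LR = 0.66/0.17 = 3.8824.
Prior odds = 1.2936/3.8824 = 0.3332, so P(A) = 0.3332/(1+0.3332) ≈ 0.25.

P(A) = 0.25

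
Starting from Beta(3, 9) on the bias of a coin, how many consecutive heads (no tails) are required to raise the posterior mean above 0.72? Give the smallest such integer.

k = 21

After k heads and 0 tails the posterior is Beta(3+k, 9), with mean (3+k)/(3+9+k).
Set (3+k)/(12+k) > 0.72 and solve: k > (0.72·12 − 3)/(1 − 0.72) = 20.143.
The smallest integer exceeding 20.143 is 21, and checking k=21: (24)/(33) = 0.7273 > 0.72.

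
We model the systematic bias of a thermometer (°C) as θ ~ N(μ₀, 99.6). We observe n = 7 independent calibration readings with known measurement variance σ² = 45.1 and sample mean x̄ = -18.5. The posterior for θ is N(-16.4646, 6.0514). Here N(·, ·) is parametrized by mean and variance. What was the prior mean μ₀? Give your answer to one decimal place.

μ₀ = 15.0

With known observation variance, the Normal–Normal posterior has precision τ_n = τ₀ + n/σ² and mean μ_n = (τ₀μ₀ + (n/σ²)x̄)/τ_n.
Here τ₀ = 1/99.6 = 0.010040 and τ_data = 7/45.1 = 0.155211, so τ_n = 0.165251.
Rearranging for μ₀: μ₀ = (μ_n·τ_n − τ_data·x̄)/τ₀ = (-16.4646·0.165251 − 0.155211·-18.5) / 0.010040 = 0.150612/0.010040 ≈ 15.0.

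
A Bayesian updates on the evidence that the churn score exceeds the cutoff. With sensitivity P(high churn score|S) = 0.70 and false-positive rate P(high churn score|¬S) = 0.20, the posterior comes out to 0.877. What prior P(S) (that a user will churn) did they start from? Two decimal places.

In odds form, posterior odds = prior odds × likelihood ratio, so prior odds = posterior odds ÷ LR.
Posterior odds = 0.877/(1−0.877) = 7.1301. LR = 0.70/0.20 = 3.5000.
Prior odds = 7.1301/3.5000 = 2.0372, so P(S) = 2.0372/(1+2.0372) ≈ 0.67.

P(S) = 0.67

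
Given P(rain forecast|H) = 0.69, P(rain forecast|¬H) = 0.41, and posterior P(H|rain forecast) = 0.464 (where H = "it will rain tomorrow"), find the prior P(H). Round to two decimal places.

Bayes' rule in odds form gives O(H|E) = O(H)·[P(E|H)/P(E|¬H)], hence O(H) = O(H|E)/LR.
Posterior odds = 0.464/(1−0.464) = 0.8657. LR = 0.69/0.41 = 1.6829.
Prior odds = 0.8657/1.6829 = 0.5144, so P(H) = 0.5144/(1+0.5144) ≈ 0.34.

P(H) = 0.34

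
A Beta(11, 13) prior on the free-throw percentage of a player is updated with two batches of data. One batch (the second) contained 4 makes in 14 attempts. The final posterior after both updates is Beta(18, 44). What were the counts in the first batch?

3 makes and 21 misses

Because Beta–binomial updating is additive in the counts, the combined data contributed (α_post−α_prior, β_post−β_prior) successes and failures.
Total across both batches: 18−11=7 makes, 44−13=31 misses.
Subtract the second batch: 7−4=3 makes and 31−10=21 misses.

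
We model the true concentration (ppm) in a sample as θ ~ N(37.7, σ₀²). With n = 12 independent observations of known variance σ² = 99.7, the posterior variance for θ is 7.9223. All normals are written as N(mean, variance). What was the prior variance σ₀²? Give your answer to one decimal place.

σ₀² = 170.5

Posterior precision equals prior precision plus data precision: 1/σ_n² = 1/σ₀² + n/σ².
So 1/σ₀² = 1/7.9223 − 12/99.7 = 0.126226 − 0.120361 = 0.005865.
Hence σ₀² = 1/0.005865 ≈ 170.5.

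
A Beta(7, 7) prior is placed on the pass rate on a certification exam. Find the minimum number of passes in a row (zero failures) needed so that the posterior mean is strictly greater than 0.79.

After k passes and 0 failures the posterior is Beta(7+k, 7), with mean (7+k)/(7+7+k).
Set (7+k)/(14+k) > 0.79 and solve: k > (0.79·14 − 7)/(1 − 0.79) = 19.333.
The smallest integer exceeding 19.333 is 20.

k = 20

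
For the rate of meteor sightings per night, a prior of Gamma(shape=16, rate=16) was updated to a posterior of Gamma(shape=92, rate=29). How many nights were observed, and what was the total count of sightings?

n = 13 nights with total 76 sightings

Gamma–Poisson conjugacy: posterior shape = α + Σxᵢ, posterior rate = β + n.
Matching: Σxᵢ = 92 − 16 = 76 and n = 29 − 16 = 13.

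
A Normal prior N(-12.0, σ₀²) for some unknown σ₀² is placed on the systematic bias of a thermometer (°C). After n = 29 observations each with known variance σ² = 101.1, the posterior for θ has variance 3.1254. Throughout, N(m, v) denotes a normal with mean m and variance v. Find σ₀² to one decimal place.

σ₀² = 30.2

For the Normal–Normal model with known σ², precisions add: τ_n = τ₀ + n/σ².
So 1/σ₀² = 1/3.1254 − 29/101.1 = 0.319959 − 0.286845 = 0.033114.
Hence σ₀² = 1/0.033114 ≈ 30.2.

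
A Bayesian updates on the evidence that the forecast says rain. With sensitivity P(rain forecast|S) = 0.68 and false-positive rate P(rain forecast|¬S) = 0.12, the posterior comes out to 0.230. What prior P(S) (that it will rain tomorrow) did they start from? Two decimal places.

P(S) = 0.05

Bayes' rule in odds form gives O(S|E) = O(S)·[P(E|S)/P(E|¬S)], hence O(S) = O(S|E)/LR.
Posterior odds = 0.230/(1−0.230) = 0.2987. LR = 0.68/0.12 = 5.6667.
Prior odds = 0.2987/5.6667 = 0.0527, so P(S) = 0.0527/(1+0.0527) ≈ 0.05.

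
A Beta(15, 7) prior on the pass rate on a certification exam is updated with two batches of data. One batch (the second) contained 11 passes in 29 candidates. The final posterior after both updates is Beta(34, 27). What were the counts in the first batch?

8 passes and 2 failures

Because Beta–binomial updating is additive in the counts, the combined data contributed (α_post−α_prior, β_post−β_prior) successes and failures.
Total across both batches: 34−15=19 passes, 27−7=20 failures.
Subtract the second batch: 19−11=8 passes and 20−18=2 failures.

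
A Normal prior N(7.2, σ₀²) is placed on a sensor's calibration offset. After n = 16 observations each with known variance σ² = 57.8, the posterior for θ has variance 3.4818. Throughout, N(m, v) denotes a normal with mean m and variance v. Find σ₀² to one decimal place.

Posterior precision equals prior precision plus data precision: 1/σ_n² = 1/σ₀² + n/σ².
So 1/σ₀² = 1/3.4818 − 16/57.8 = 0.287208 − 0.276817 = 0.010391.
Hence σ₀² = 1/0.010391 ≈ 96.2.

σ₀² = 96.2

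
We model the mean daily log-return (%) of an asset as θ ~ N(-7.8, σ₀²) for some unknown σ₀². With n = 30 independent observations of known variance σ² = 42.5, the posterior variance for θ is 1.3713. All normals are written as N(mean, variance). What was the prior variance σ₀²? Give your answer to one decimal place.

σ₀² = 42.8

Posterior precision equals prior precision plus data precision: 1/σ_n² = 1/σ₀² + n/σ².
So 1/σ₀² = 1/1.3713 − 30/42.5 = 0.729235 − 0.705882 = 0.023353.
Hence σ₀² = 1/0.023353 ≈ 42.8.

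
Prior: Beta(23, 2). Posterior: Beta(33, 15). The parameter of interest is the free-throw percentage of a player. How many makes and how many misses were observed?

Beta is conjugate to the binomial likelihood: posterior = Beta(a+s, b+f).
So s = 33 − 23 = 10 and f = 15 − 2 = 13.

10 makes and 13 misses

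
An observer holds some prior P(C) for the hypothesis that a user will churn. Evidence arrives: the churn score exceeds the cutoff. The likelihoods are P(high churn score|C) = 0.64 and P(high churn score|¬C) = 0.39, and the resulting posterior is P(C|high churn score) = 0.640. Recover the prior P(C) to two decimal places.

P(C) = 0.52

Bayes' rule in odds form gives O(C|E) = O(C)·[P(E|C)/P(E|¬C)], hence O(C) = O(C|E)/LR.
Posterior odds = 0.640/(1−0.640) = 1.7778. LR = 0.64/0.39 = 1.6410.
Prior odds = 1.7778/1.6410 = 1.0834, so P(C) = 1.0834/(1+1.0834) ≈ 0.52.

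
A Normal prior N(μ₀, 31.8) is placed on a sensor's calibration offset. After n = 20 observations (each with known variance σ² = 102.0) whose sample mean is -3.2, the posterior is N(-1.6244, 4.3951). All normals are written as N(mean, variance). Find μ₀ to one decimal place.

With known observation variance, the Normal–Normal posterior has precision τ_n = τ₀ + n/σ² and mean μ_n = (τ₀μ₀ + (n/σ²)x̄)/τ_n.
Here τ₀ = 1/31.8 = 0.031447 and τ_data = 20/102.0 = 0.196078, so τ_n = 0.227525.
Rearranging for μ₀: μ₀ = (μ_n·τ_n − τ_data·x̄)/τ₀ = (-1.6244·0.227525 − 0.196078·-3.2) / 0.031447 = 0.257858/0.031447 ≈ 8.2.

μ₀ = 8.2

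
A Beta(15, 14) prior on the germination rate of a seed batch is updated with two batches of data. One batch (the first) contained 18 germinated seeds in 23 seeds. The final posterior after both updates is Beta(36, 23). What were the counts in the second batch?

Because Beta–binomial updating is additive in the counts, the combined data contributed (α_post−α_prior, β_post−β_prior) successes and failures.
Total across both batches: 36−15=21 germinated seeds, 23−14=9 non-germinating seeds.
Subtract the first batch: 21−18=3 germinated seeds and 9−5=4 non-germinating seeds.

3 germinated seeds and 4 non-germinating seeds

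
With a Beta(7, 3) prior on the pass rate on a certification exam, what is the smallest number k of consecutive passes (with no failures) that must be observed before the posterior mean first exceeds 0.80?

After k passes and 0 failures the posterior is Beta(7+k, 3), with mean (7+k)/(7+3+k).
Set (7+k)/(10+k) > 0.80 and solve: k > (0.80·10 − 7)/(1 − 0.80) = 5.000.
The smallest integer exceeding 5.000 is 6, and checking k=6: (13)/(16) = 0.8125 > 0.80.

k = 6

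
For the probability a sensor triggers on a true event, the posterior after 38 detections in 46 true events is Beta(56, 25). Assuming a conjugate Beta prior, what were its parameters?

Under Beta–binomial conjugacy the posterior parameters are (α+s, β+f).
So α = 56 − 38 = 18 and β = 25 − 8 = 17.

Beta(18, 17)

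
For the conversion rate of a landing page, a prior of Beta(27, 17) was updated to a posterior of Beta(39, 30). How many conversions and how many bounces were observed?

12 conversions and 13 bounces

Under Beta–binomial conjugacy the posterior parameters are (a+s, b+f).
Match parameters: s=39−27=12, f=30−17=13.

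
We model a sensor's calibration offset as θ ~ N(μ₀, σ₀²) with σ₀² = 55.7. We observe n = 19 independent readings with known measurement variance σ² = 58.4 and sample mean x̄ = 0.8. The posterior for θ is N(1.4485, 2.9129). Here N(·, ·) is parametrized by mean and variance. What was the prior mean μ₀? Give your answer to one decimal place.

μ₀ = 13.2

With known observation variance, the Normal–Normal posterior has precision τ_n = τ₀ + n/σ² and mean μ_n = (τ₀μ₀ + (n/σ²)x̄)/τ_n.
Here τ₀ = 1/55.7 = 0.017953 and τ_data = 19/58.4 = 0.325342, so τ_n = 0.343295.
Rearranging for μ₀: μ₀ = (μ_n·τ_n − τ_data·x̄)/τ₀ = (1.4485·0.343295 − 0.325342·0.8) / 0.017953 = 0.236989/0.017953 ≈ 13.2.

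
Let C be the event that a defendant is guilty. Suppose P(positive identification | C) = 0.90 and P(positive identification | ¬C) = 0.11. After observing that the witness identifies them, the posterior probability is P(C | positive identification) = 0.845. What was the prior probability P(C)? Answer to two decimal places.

P(C) = 0.40

In odds form, posterior odds = prior odds × likelihood ratio, so prior odds = posterior odds ÷ LR.
Posterior odds = 0.845/(1−0.845) = 5.4516. LR = 0.90/0.11 = 8.1818.
Prior odds = 5.4516/8.1818 = 0.6663, so P(C) = 0.6663/(1+0.6663) ≈ 0.40.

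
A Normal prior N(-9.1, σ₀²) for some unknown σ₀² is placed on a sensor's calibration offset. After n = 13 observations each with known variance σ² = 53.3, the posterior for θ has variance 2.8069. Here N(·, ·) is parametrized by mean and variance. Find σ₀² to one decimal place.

Posterior precision equals prior precision plus data precision: 1/σ_n² = 1/σ₀² + n/σ².
So 1/σ₀² = 1/2.8069 − 13/53.3 = 0.356265 − 0.243902 = 0.112363.
Hence σ₀² = 1/0.112363 ≈ 8.9.

σ₀² = 8.9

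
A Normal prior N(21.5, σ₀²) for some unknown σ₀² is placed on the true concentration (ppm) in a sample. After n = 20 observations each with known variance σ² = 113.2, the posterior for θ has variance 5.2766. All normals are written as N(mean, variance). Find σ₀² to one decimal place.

For the Normal–Normal model with known σ², precisions add: τ_n = τ₀ + n/σ².
So 1/σ₀² = 1/5.2766 − 20/113.2 = 0.189516 − 0.176678 = 0.012838.
Hence σ₀² = 1/0.012838 ≈ 77.9.

σ₀² = 77.9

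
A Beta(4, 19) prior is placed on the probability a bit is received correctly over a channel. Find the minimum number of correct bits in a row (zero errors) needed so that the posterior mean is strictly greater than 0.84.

k = 96

After k correct bits and 0 errors the posterior is Beta(4+k, 19), with mean (4+k)/(4+19+k).
Set (4+k)/(23+k) > 0.84 and solve: k > (0.84·23 − 4)/(1 − 0.84) = 95.750.
The smallest integer exceeding 95.750 is 96.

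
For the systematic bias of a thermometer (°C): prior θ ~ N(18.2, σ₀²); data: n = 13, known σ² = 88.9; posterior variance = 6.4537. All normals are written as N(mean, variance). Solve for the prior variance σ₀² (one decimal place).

σ₀² = 114.7

Posterior precision equals prior precision plus data precision: 1/σ_n² = 1/σ₀² + n/σ².
So 1/σ₀² = 1/6.4537 − 13/88.9 = 0.154950 − 0.146232 = 0.008718.
Hence σ₀² = 1/0.008718 ≈ 114.7.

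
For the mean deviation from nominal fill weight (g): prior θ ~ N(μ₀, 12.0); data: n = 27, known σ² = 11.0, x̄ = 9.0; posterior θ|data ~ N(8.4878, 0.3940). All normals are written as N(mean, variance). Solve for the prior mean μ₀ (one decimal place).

μ₀ = -6.6

The posterior mean is a precision-weighted average: μ_n = (τ₀μ₀ + τ_data·x̄)/(τ₀+τ_data), with τ₀=1/σ₀² and τ_data=n/σ².
Here τ₀ = 1/12.0 = 0.083333 and τ_data = 27/11.0 = 2.454545, so τ_n = 2.537878.
Rearranging for μ₀: μ₀ = (μ_n·τ_n − τ_data·x̄)/τ₀ = (8.4878·2.537878 − 2.454545·9.0) / 0.083333 = -0.549904/0.083333 ≈ -6.6.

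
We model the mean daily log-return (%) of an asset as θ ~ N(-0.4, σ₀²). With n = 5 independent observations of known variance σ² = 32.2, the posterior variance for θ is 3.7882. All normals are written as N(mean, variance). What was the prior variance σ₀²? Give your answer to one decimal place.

For the Normal–Normal model with known σ², precisions add: τ_n = τ₀ + n/σ².
So 1/σ₀² = 1/3.7882 − 5/32.2 = 0.263978 − 0.155280 = 0.108698.
Hence σ₀² = 1/0.108698 ≈ 9.2.

σ₀² = 9.2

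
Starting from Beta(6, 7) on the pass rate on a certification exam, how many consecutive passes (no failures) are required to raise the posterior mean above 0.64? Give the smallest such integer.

After k passes and 0 failures the posterior is Beta(6+k, 7), with mean (6+k)/(6+7+k).
Set (6+k)/(13+k) > 0.64 and solve: k > (0.64·13 − 6)/(1 − 0.64) = 6.444.
The smallest integer exceeding 6.444 is 7.

k = 7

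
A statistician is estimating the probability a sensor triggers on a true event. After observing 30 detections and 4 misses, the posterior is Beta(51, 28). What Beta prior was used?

A Beta(α, β) prior with s successes and f failures in binomial data gives a Beta(α+s, β+f) posterior.
Subtract the data counts: 51−30=21, 28−4=24.

Beta(21, 24)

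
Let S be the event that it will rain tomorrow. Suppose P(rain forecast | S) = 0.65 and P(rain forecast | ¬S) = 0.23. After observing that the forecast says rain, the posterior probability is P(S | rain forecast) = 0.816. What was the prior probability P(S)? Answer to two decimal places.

In odds form, posterior odds = prior odds × likelihood ratio, so prior odds = posterior odds ÷ LR.
Posterior odds = 0.816/(1−0.816) = 4.4348. LR = 0.65/0.23 = 2.8261.
Prior odds = 4.4348/2.8261 = 1.5692, so P(S) = 1.5692/(1+1.5692) ≈ 0.61.

P(S) = 0.61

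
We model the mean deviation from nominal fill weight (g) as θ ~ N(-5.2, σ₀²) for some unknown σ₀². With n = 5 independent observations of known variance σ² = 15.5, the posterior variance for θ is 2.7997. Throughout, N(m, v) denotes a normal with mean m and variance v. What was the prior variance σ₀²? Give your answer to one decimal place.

σ₀² = 28.9

For the Normal–Normal model with known σ², precisions add: τ_n = τ₀ + n/σ².
So 1/σ₀² = 1/2.7997 − 5/15.5 = 0.357181 − 0.322581 = 0.034600.
Hence σ₀² = 1/0.034600 ≈ 28.9.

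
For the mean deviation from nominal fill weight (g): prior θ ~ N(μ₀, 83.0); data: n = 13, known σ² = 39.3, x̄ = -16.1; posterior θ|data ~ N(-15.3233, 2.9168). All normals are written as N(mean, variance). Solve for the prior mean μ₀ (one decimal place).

μ₀ = 6.0

The posterior mean is a precision-weighted average: μ_n = (τ₀μ₀ + τ_data·x̄)/(τ₀+τ_data), with τ₀=1/σ₀² and τ_data=n/σ².
Here τ₀ = 1/83.0 = 0.012048 and τ_data = 13/39.3 = 0.330789, so τ_n = 0.342837.
Rearranging for μ₀: μ₀ = (μ_n·τ_n − τ_data·x̄)/τ₀ = (-15.3233·0.342837 − 0.330789·-16.1) / 0.012048 = 0.072309/0.012048 ≈ 6.0.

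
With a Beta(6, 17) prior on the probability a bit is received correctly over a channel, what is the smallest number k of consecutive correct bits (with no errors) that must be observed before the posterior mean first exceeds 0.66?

k = 28

After k correct bits and 0 errors the posterior is Beta(6+k, 17), with mean (6+k)/(6+17+k).
Set (6+k)/(23+k) > 0.66 and solve: k > (0.66·23 − 6)/(1 − 0.66) = 27.000.
The smallest integer exceeding 27.000 is 28, and checking k=28: (34)/(51) = 0.6667 > 0.66.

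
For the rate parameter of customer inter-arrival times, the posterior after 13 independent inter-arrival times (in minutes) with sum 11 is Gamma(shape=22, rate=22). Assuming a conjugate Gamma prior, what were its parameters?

Gamma–exponential conjugacy: posterior shape = α + n, posterior rate = β + Σtᵢ.
So α = 22 − 13 = 9 and β = 22 − 11 = 11.

Gamma(shape=9, rate=11)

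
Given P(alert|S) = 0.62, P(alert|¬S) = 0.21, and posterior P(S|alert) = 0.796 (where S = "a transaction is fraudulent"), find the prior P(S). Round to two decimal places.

P(S) = 0.57

Bayes' rule in odds form gives O(S|E) = O(S)·[P(E|S)/P(E|¬S)], hence O(S) = O(S|E)/LR.
Posterior odds = 0.796/(1−0.796) = 3.9020. LR = 0.62/0.21 = 2.9524.
Prior odds = 3.9020/2.9524 = 1.3216, so P(S) = 1.3216/(1+1.3216) ≈ 0.57.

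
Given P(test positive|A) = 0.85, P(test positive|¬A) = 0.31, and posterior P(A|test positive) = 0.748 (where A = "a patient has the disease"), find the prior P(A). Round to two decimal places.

P(A) = 0.52

Bayes' rule in odds form gives O(A|E) = O(A)·[P(E|A)/P(E|¬A)], hence O(A) = O(A|E)/LR.
Posterior odds = 0.748/(1−0.748) = 2.9683. LR = 0.85/0.31 = 2.7419.
Prior odds = 2.9683/2.7419 = 1.0826, so P(A) = 1.0826/(1+1.0826) ≈ 0.52.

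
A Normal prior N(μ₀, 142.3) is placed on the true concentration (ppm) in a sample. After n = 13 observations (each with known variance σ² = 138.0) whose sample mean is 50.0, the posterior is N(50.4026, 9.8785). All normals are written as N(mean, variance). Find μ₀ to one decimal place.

μ₀ = 55.8

With known observation variance, the Normal–Normal posterior has precision τ_n = τ₀ + n/σ² and mean μ_n = (τ₀μ₀ + (n/σ²)x̄)/τ_n.
Here τ₀ = 1/142.3 = 0.007027 and τ_data = 13/138.0 = 0.094203, so τ_n = 0.101230.
Rearranging for μ₀: μ₀ = (μ_n·τ_n − τ_data·x̄)/τ₀ = (50.4026·0.101230 − 0.094203·50.0) / 0.007027 = 0.392105/0.007027 ≈ 55.8.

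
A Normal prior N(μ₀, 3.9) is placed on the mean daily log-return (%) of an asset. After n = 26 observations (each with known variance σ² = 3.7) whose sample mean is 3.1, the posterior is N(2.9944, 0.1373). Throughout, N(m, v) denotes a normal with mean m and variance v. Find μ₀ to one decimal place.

With known observation variance, the Normal–Normal posterior has precision τ_n = τ₀ + n/σ² and mean μ_n = (τ₀μ₀ + (n/σ²)x̄)/τ_n.
Here τ₀ = 1/3.9 = 0.256410 and τ_data = 26/3.7 = 7.027027, so τ_n = 7.283437.
Rearranging for μ₀: μ₀ = (μ_n·τ_n − τ_data·x̄)/τ₀ = (2.9944·7.283437 − 7.027027·3.1) / 0.256410 = 0.025740/0.256410 ≈ 0.1.

μ₀ = 0.1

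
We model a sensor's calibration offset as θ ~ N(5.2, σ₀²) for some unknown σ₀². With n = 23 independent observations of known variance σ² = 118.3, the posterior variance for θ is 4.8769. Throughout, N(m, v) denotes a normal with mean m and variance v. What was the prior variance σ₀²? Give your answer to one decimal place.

σ₀² = 94.1

For the Normal–Normal model with known σ², precisions add: τ_n = τ₀ + n/σ².
So 1/σ₀² = 1/4.8769 − 23/118.3 = 0.205048 − 0.194421 = 0.010627.
Hence σ₀² = 1/0.010627 ≈ 94.1.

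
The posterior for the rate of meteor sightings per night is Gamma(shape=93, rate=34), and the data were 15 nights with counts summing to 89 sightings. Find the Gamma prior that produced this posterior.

A Gamma(α, β) prior (rate parametrization) on a Poisson rate with n observations summing to S gives posterior Gamma(α+S, β+n).
So α = 93 − 89 = 4 and β = 34 − 15 = 19.

Gamma(shape=4, rate=19)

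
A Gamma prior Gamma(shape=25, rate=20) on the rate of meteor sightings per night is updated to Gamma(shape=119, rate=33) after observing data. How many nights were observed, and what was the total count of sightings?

Gamma–Poisson conjugacy: posterior shape = α + Σxᵢ, posterior rate = β + n.
Matching: Σxᵢ = 119 − 25 = 94 and n = 33 − 20 = 13.

n = 13 nights with total 94 sightings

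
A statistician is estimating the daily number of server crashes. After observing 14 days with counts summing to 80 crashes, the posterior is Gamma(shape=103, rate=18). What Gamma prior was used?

A Gamma(α, β) prior (rate parametrization) on a Poisson rate with n observations summing to S gives posterior Gamma(α+S, β+n).
So α = 103 − 80 = 23 and β = 18 − 14 = 4.

Gamma(shape=23, rate=4)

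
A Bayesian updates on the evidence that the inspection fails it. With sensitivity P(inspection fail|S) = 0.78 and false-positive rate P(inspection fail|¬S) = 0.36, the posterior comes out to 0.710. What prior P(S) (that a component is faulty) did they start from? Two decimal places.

In odds form, posterior odds = prior odds × likelihood ratio, so prior odds = posterior odds ÷ LR.
Posterior odds = 0.710/(1−0.710) = 2.4483. LR = 0.78/0.36 = 2.1667.
Prior odds = 2.4483/2.1667 = 1.1300, so P(S) = 1.1300/(1+1.1300) ≈ 0.53.

P(S) = 0.53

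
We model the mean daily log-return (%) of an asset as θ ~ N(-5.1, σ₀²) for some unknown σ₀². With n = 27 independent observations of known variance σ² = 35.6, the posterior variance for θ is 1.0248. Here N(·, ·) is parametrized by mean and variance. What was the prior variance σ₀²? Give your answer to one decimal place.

For the Normal–Normal model with known σ², precisions add: τ_n = τ₀ + n/σ².
So 1/σ₀² = 1/1.0248 − 27/35.6 = 0.975800 − 0.758427 = 0.217373.
Hence σ₀² = 1/0.217373 ≈ 4.6.

σ₀² = 4.6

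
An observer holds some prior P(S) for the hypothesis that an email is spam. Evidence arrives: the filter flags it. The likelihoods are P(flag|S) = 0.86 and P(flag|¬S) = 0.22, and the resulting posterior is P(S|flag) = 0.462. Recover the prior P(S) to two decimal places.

In odds form, posterior odds = prior odds × likelihood ratio, so prior odds = posterior odds ÷ LR.
Posterior odds = 0.462/(1−0.462) = 0.8587. LR = 0.86/0.22 = 3.9091.
Prior odds = 0.8587/3.9091 = 0.2197, so P(S) = 0.2197/(1+0.2197) ≈ 0.18.

P(S) = 0.18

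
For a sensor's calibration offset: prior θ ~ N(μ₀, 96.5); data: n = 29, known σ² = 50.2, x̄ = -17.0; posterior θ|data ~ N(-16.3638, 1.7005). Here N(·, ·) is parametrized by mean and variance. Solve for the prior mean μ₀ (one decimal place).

With known observation variance, the Normal–Normal posterior has precision τ_n = τ₀ + n/σ² and mean μ_n = (τ₀μ₀ + (n/σ²)x̄)/τ_n.
Here τ₀ = 1/96.5 = 0.010363 and τ_data = 29/50.2 = 0.577689, so τ_n = 0.588052.
Rearranging for μ₀: μ₀ = (μ_n·τ_n − τ_data·x̄)/τ₀ = (-16.3638·0.588052 − 0.577689·-17.0) / 0.010363 = 0.197948/0.010363 ≈ 19.1.

μ₀ = 19.1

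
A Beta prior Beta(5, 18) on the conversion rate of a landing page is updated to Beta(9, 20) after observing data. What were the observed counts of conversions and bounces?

4 conversions and 2 bounces

Beta is conjugate to the binomial likelihood: posterior = Beta(α+s, β+f).
Match parameters: s=9−5=4, f=20−18=2.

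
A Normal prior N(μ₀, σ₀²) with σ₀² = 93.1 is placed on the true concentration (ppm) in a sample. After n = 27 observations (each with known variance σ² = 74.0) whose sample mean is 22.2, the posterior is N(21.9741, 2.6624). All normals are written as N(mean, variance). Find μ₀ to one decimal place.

With known observation variance, the Normal–Normal posterior has precision τ_n = τ₀ + n/σ² and mean μ_n = (τ₀μ₀ + (n/σ²)x̄)/τ_n.
Here τ₀ = 1/93.1 = 0.010741 and τ_data = 27/74.0 = 0.364865, so τ_n = 0.375606.
Rearranging for μ₀: μ₀ = (μ_n·τ_n − τ_data·x̄)/τ₀ = (21.9741·0.375606 − 0.364865·22.2) / 0.010741 = 0.153601/0.010741 ≈ 14.3.

μ₀ = 14.3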